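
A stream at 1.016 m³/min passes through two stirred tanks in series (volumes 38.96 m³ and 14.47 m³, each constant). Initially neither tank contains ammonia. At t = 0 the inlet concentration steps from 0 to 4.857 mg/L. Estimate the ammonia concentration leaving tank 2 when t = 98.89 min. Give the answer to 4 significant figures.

Species balance on tank i: dCᵢ/dt = (Cᵢ₋₁ − Cᵢ)/τᵢ with τᵢ = Vᵢ/Q.
τ₁ = 38.96/1.016 = 38.3465 min; τ₂ = 14.47/1.016 = 14.2421 min.
Tank 1: C₁ = C_in(1 − e^(−t/τ₁)). Tank 2 (τ₁ ≠ τ₂): C₂ = C_in[1 − (τ₁ e^(−t/τ₁) − τ₂ e^(−t/τ₂))/(τ₁ − τ₂)].
At t = 98.89: e^(−t/τ₁) = 0.0758607, e^(−t/τ₂) = 0.000964900.
C₂ = 4.857·[1 − (38.3465·0.0758607 − 14.2421·0.000964900)/(24.1043)] = 4.857·0.879887 = 4.27361 mg/L.

4.274 mg/L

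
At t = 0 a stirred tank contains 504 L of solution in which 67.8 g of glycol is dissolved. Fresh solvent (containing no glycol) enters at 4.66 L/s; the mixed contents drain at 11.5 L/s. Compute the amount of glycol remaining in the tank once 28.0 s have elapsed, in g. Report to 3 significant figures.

Total volume: dV/dt = Q_in − Q_out = -6.8400 L/s, so V(t) = 504 − 6.8400 t and V(28.0) = 312.48 L.
Solute balance: dm/dt = 0 − Q_out C = −Q_out m/V(t).
dm/m = −Q_out dt/(V₀ − 6.8400 t); integrating gives ln(m/m₀) = −(Q_out/(Q_in−Q_out)) ln(V/V₀).
m = m₀ (V₀/V)^(Q_out/(Q_in−Q_out)) = 67.8 × (504/312.48)^(-1.6813) = 30.352 g.

30.4 g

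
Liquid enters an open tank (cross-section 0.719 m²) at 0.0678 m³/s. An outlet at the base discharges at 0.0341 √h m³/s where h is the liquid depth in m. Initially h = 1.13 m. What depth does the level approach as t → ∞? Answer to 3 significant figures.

3.95 m

A dh/dt = Q_in − 0.0341 √h. Steady state requires inflow = outflow:
Q_in = 0.0341 √h_ss ⇒ √h_ss = 0.0678/0.0341 = 1.9883.
h_ss = 1.9883² = 3.9532 m. (Since h₀ = 1.13 m < h_ss, the level will rise toward this value.)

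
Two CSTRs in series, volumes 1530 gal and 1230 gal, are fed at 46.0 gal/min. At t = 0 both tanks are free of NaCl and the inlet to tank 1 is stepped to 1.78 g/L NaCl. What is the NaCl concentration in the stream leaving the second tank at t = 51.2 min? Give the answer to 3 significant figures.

0.908 g/L

Species balance on tank i: dCᵢ/dt = (Cᵢ₋₁ − Cᵢ)/τᵢ with τᵢ = Vᵢ/Q.
τ₁ = 1530/46.0 = 33.261 min; τ₂ = 1230/46.0 = 26.739 min.
Tank 1: C₁ = C_in(1 − e^(−t/τ₁)). Tank 2 (τ₁ ≠ τ₂): C₂ = C_in[1 − (τ₁ e^(−t/τ₁) − τ₂ e^(−t/τ₂))/(τ₁ − τ₂)].
At t = 51.2: e^(−t/τ₁) = 0.21452, e^(−t/τ₂) = 0.14737.
C₂ = 1.78·[1 − (33.261·0.21452 − 26.739·0.14737)/(6.5217)] = 1.78·0.51017 = 0.90810 g/L.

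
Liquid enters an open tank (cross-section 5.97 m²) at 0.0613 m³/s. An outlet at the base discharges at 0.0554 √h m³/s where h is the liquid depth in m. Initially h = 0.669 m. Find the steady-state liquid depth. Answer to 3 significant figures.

1.22 m

Level balance: A dh/dt = 0.0613 − 0.0554 √h. Setting dh/dt = 0:
Q_in = 0.0554 √h_ss ⇒ √h_ss = 0.0613/0.0554 = 1.1065.
h_ss = 1.1065² = 1.2243 m. (Since h₀ = 0.669 m < h_ss, the level will rise toward this value.)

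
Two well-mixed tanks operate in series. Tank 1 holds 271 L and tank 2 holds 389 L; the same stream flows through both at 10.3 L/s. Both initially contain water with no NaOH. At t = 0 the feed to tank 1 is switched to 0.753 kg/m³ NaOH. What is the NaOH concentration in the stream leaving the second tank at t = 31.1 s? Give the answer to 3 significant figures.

0.194 kg/m³

Each tank obeys Vᵢ dCᵢ/dt = Q(Cᵢ₋₁ − Cᵢ), so τᵢ = Vᵢ/Q.
τ₁ = 271/10.3 = 26.311 s; τ₂ = 389/10.3 = 37.767 s.
Solving the cascade with C₁(0)=C₂(0)=0 gives C₂(t) = C_in[1 − (τ₁ e^(−t/τ₁) − τ₂ e^(−t/τ₂))/(τ₁ − τ₂)].
At t = 31.1: e^(−t/τ₁) = 0.30666, e^(−t/τ₂) = 0.43891.
C₂ = 0.753·[1 − (26.311·0.30666 − 37.767·0.43891)/(-11.456)] = 0.753·0.25737 = 0.19380 kg/m³.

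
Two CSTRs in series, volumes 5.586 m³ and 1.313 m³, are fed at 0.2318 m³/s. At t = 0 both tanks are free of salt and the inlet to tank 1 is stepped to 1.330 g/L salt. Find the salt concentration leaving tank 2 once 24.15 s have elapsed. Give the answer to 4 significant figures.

Time constants: τᵢ = Vᵢ/Q for each well-mixed tank.
τ₁ = 5.586/0.2318 = 24.0984 s; τ₂ = 1.313/0.2318 = 5.66437 s.
Solving the cascade with C₁(0)=C₂(0)=0 gives C₂(t) = C_in[1 − (τ₁ e^(−t/τ₁) − τ₂ e^(−t/τ₂))/(τ₁ − τ₂)].
At t = 24.15: e^(−t/τ₁) = 0.367092, e^(−t/τ₂) = 0.0140730.
C₂ = 1.330·[1 − (24.0984·0.367092 − 5.66437·0.0140730)/(18.4340)] = 1.330·0.524433 = 0.697496 g/L.

0.6975 g/L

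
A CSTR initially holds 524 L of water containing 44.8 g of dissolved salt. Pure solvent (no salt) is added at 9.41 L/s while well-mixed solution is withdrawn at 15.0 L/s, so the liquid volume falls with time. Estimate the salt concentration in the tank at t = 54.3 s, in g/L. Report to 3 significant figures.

Total volume: dV/dt = Q_in − Q_out = -5.5900 L/s, so V(t) = 524 − 5.5900 t and V(54.3) = 220.46 L.
Solute balance: dm/dt = 0 − Q_out C = −Q_out m/V(t).
Separate: dm/m = −Q_out dt/V(t) ⇒ ln(m/m₀) = −(Q_out/(Q_in−Q_out)) ln(V/V₀).
m = m₀ (V₀/V)^(Q_out/(Q_in−Q_out)) = 44.8 × (524/220.46)^(-2.6834) = 4.3888 g.
C = m/V = 4.3888/220.46 = 0.019907 g/L.

0.0199 g/L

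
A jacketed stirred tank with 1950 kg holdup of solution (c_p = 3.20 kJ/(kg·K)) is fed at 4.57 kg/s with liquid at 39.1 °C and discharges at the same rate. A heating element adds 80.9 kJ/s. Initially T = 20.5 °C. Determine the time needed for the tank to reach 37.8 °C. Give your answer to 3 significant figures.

538 s

M c_p dT/dt = ṁ c_p (T_in − T) + Q̇.
τ = M/ṁ = 426.70 s; T_ss = T_in + Q̇/(ṁ c_p) = 44.632 °C.
T(t) = T_ss + (T₀ − T_ss) e^(−t/τ). Set T = 37.8:
e^(−t/τ) = (37.8 − 44.632)/(20.5 − 44.632) = 0.28311
t = −426.70 · ln(0.28311) = 538.46 s.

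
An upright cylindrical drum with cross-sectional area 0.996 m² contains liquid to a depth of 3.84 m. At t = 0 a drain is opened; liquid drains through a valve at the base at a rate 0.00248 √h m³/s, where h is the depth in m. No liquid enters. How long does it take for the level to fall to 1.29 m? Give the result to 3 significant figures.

Unsteady balance on liquid volume: A dh/dt = −0.00248 √h.
∫ h^(−1/2) dh = −(0.00248/A) ∫ dt, giving 2√h = 2√h₀ − (0.00248/A) t.
t = 2A(√h₀ − √h)/0.00248 = 2·0.996·(√3.84 − √1.29)/0.00248
  = 1.9920 × (1.9596 − 1.1358) / 0.00248 = 661.71 s.

662 s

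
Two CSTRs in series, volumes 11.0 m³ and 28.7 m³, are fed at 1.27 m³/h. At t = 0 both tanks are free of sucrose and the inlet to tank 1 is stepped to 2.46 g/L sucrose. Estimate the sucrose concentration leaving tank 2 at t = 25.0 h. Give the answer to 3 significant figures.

Each tank obeys Vᵢ dCᵢ/dt = Q(Cᵢ₋₁ − Cᵢ), so τᵢ = Vᵢ/Q.
τ₁ = 11.0/1.27 = 8.6614 h; τ₂ = 28.7/1.27 = 22.598 h.
Tank 1: C₁ = C_in(1 − e^(−t/τ₁)). Tank 2 (τ₁ ≠ τ₂): C₂ = C_in[1 − (τ₁ e^(−t/τ₁) − τ₂ e^(−t/τ₂))/(τ₁ − τ₂)].
At t = 25.0: e^(−t/τ₁) = 0.055779, e^(−t/τ₂) = 0.33079.
C₂ = 2.46·[1 − (8.6614·0.055779 − 22.598·0.33079)/(-13.937)] = 2.46·0.49830 = 1.2258 g/L.

1.23 g/L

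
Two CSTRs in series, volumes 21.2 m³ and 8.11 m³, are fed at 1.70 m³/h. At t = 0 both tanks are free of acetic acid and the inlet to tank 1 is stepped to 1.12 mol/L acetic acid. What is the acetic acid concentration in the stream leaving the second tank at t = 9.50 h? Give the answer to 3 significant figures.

0.368 mol/L

Time constants: τᵢ = Vᵢ/Q for each well-mixed tank.
τ₁ = 21.2/1.70 = 12.471 h; τ₂ = 8.11/1.70 = 4.7706 h.
Tank 1: C₁ = C_in(1 − e^(−t/τ₁)). Tank 2 (τ₁ ≠ τ₂): C₂ = C_in[1 − (τ₁ e^(−t/τ₁) − τ₂ e^(−t/τ₂))/(τ₁ − τ₂)].
At t = 9.50: e^(−t/τ₁) = 0.46683, e^(−t/τ₂) = 0.13651.
C₂ = 1.12·[1 − (12.471·0.46683 − 4.7706·0.13651)/(7.7000)] = 1.12·0.32852 = 0.36794 mol/L.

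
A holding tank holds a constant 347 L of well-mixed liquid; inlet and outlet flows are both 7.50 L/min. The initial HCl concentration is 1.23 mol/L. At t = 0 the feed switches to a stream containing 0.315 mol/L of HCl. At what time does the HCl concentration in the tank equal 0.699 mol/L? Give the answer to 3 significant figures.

Species balance on the tank: V dC/dt = Q(C_in − C), so τ = V/Q = 46.267 min.
C(t) = C_in + (C₀ − C_in) e^(−t/τ). Set C = 0.699 and solve for t:
e^(−t/τ) = (C − C_in)/(C₀ − C_in) = (0.699 − 0.315)/(1.23 − 0.315) = 0.41967
t = −τ ln(…) = 46.267 × 0.86828 = 40.172 min.

40.2 min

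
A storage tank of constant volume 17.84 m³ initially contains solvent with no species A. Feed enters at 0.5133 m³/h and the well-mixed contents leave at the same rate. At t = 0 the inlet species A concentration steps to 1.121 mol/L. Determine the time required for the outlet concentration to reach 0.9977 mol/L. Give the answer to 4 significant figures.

Mass balance on the solute (V constant): V dC/dt = Q(C_in − C), so τ = V/Q = 34.7555 h.
C(t) = C_in + (C₀ − C_in) e^(−t/τ). Set C = 0.9977 and solve for t:
e^(−t/τ) = (C − C_in)/(C₀ − C_in) = (0.9977 − 1.121)/(0 − 1.121) = 0.109991
t = −τ ln(…) = 34.7555 × 2.20736 = 76.7178 h.

76.72 h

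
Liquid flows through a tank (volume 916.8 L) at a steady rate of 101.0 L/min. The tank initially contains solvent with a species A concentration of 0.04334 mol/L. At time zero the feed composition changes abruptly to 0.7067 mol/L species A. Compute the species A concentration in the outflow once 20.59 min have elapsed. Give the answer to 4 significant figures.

0.6381 mol/L

Unsteady species balance (constant V, well mixed): V dC/dt = Q(C_in − C).
Rewrite as dC/dt + C/τ = C_in/τ, τ = V/Q = 9.07723 min.
This is linear first-order; C(t) = C_in + (C₀ − C_in) e^(−t/τ).
C(20.59) = 0.7067 + (0.04334 − 0.7067)·e^(−20.59/9.07723) = 0.7067 + (-0.663360)·0.103487 = 0.638051 mol/L.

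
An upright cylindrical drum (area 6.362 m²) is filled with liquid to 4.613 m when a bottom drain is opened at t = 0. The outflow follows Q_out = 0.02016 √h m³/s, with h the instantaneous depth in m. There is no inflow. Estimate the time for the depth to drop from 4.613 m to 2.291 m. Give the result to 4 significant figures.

Unsteady balance on liquid volume: A dh/dt = −0.02016 √h.
∫ h^(−1/2) dh = −(0.02016/A) ∫ dt, giving 2√h = 2√h₀ − (0.02016/A) t.
t = 2A(√h₀ − √h)/0.02016 = 2·6.362·(√4.613 − √2.291)/0.02016
  = 12.7240 × (2.14779 − 1.51360) / 0.02016 = 400.266 s.

400.3 s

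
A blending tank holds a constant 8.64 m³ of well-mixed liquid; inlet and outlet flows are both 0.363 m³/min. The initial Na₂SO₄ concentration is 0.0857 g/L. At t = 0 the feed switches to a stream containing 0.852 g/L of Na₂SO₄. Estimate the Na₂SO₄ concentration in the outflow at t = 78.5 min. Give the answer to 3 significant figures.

0.824 g/L

Unsteady species balance (constant V, well mixed): V dC/dt = Q(C_in − C).
So dC/dt = (C_in − C)/τ with τ = V/Q = 8.64/0.363 = 23.802 min.
Solution: C(t) = C_in + (C₀ − C_in) e^(−t/τ).
C(78.5) = 0.852 + (0.0857 − 0.852)·e^(−78.5/23.802) = 0.852 + (-0.76630)·0.036954 = 0.82368 g/L.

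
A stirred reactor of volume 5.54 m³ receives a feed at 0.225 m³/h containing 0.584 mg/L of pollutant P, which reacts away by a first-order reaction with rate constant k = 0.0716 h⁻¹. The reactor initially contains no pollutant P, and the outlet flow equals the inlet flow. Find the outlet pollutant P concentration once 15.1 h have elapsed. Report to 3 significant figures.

0.173 mg/L

Species balance: V dC/dt = Q C_in − Q C − k V C.
This is linear with rate a = Q/V + k = 0.11221 h⁻¹.
C_ss = Q C_in/(Q + kV) = 0.21137 mg/L; C(t) = C_ss + (C₀ − C_ss) e^(−a t).
C(15.1) = 0.21137 + (-0.21137)·e^(−0.11221·15.1) = 0.21137 + (-0.21137)·0.18370 = 0.17254 mg/L.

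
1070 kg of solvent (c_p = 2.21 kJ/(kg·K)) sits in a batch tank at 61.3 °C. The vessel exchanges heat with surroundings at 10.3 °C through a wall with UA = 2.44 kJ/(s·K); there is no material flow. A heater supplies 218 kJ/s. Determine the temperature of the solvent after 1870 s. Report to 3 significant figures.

Lumped-capacitance energy balance: M c_p dT/dt = UA(T_amb − T) + Q̇.
dT/dt = (T_ss − T)/τ with T_ss = T_amb + Q̇/UA = 10.3 + 218/2.44 = 99.644 °C, τ = M c_p/UA = 1070·2.21/2.44 = 969.14 s.
T approaches T_ss exponentially: T(t) = T_ss + (T₀ − T_ss) e^(−t/τ).
T(1870) = 99.644 + (-38.344)·0.14521 = 94.076 °C.

94.1 °C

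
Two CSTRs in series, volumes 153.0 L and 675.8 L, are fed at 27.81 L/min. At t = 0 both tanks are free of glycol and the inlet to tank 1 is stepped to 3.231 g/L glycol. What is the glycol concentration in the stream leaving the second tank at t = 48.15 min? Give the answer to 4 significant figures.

Species balance on tank i: dCᵢ/dt = (Cᵢ₋₁ − Cᵢ)/τᵢ with τᵢ = Vᵢ/Q.
τ₁ = 153.0/27.81 = 5.50162 min; τ₂ = 675.8/27.81 = 24.3006 min.
Tank 1: C₁ = C_in(1 − e^(−t/τ₁)). Tank 2 (τ₁ ≠ τ₂): C₂ = C_in[1 − (τ₁ e^(−t/τ₁) − τ₂ e^(−t/τ₂))/(τ₁ − τ₂)].
At t = 48.15: e^(−t/τ₁) = 0.000158149, e^(−t/τ₂) = 0.137872.
C₂ = 3.231·[1 − (5.50162·0.000158149 − 24.3006·0.137872)/(-18.7990)] = 3.231·0.821826 = 2.65532 g/L.

2.655 g/L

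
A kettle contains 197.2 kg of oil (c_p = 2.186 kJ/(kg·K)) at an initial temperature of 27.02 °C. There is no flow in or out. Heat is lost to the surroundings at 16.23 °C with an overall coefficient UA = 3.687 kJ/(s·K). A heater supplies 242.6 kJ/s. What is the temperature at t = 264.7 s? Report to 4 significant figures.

Lumped-capacitance energy balance: M c_p dT/dt = UA(T_amb − T) + Q̇.
dT/dt = (T_ss − T)/τ with T_ss = T_amb + Q̇/UA = 16.23 + 242.6/3.687 = 82.0288 °C, τ = M c_p/UA = 197.2·2.186/3.687 = 116.919 s.
Solution: T(t) = T_ss + (T₀ − T_ss) e^(−t/τ).
T(264.7) = 82.0288 + (-55.0088)·0.103937 = 76.3113 °C.

76.31 °C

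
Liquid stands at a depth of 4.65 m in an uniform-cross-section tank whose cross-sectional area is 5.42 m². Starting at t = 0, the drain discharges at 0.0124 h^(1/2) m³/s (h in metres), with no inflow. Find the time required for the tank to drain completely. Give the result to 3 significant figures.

With no inflow, A dh/dt = −0.0124 √h.
This is separable: 2 d(√h)/dt = −0.0124/A, so √h = √h₀ − (0.0124/(2A)) t.
Tank is empty when √h = 0: t_empty = 2A√h₀/0.0124.
t_empty = 2·5.42·√4.65/0.0124 = 10.840·2.1564/0.0124 = 1885.1 s.

1890 s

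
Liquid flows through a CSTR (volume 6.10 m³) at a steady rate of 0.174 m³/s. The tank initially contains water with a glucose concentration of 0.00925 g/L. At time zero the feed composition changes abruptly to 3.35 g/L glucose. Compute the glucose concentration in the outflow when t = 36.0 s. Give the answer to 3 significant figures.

Accumulation = in − out for the solute gives V dC/dt = Q(C_in − C).
So dC/dt = (C_in − C)/τ with τ = V/Q = 6.10/0.174 = 35.057 s.
Solution: C(t) = C_in + (C₀ − C_in) e^(−t/τ).
C(36.0) = 3.35 + (0.00925 − 3.35)·e^(−36.0/35.057) = 3.35 + (-3.3407)·0.35812 = 2.1536 g/L.

2.15 g/L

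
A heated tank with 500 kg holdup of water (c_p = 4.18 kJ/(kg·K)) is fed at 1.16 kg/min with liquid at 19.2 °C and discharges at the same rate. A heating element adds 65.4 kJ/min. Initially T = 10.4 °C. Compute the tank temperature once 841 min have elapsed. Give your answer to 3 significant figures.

29.5 °C

First-law balance (no shaft work): M c_p dT/dt = ṁ c_p (T_in − T) + 65.4.
Rearrange: dT/dt = (T_ss − T)/τ with τ = M/ṁ = 431.03 min and T_ss = T_in + Q̇/(ṁ c_p) = 32.688 °C.
T approaches T_ss exponentially: T(t) = T_ss + (T₀ − T_ss) e^(−t/τ).
T(841) = 32.688 + (-22.288)·e^(−841/431.03) = 32.688 + (-22.288)·0.14211 = 29.520 °C.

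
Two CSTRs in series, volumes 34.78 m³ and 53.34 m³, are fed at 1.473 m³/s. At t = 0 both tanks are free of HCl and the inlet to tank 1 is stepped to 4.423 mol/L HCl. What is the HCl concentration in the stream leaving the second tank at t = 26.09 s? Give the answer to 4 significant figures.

Species balance on tank i: dCᵢ/dt = (Cᵢ₋₁ − Cᵢ)/τᵢ with τᵢ = Vᵢ/Q.
τ₁ = 34.78/1.473 = 23.6117 s; τ₂ = 53.34/1.473 = 36.2118 s.
Tank 1: C₁ = C_in(1 − e^(−t/τ₁)). Tank 2 (τ₁ ≠ τ₂): C₂ = C_in[1 − (τ₁ e^(−t/τ₁) − τ₂ e^(−t/τ₂))/(τ₁ − τ₂)].
At t = 26.09: e^(−t/τ₁) = 0.331224, e^(−t/τ₂) = 0.486517.
C₂ = 4.423·[1 − (23.6117·0.331224 − 36.2118·0.486517)/(-12.6001)] = 4.423·0.222475 = 0.984006 mol/L.

0.9840 mol/L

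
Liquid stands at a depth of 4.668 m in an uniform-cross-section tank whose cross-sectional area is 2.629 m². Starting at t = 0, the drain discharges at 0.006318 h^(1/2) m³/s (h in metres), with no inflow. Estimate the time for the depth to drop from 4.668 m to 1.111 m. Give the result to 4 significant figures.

A dh/dt = −Q_out = −0.006318 √h.
Separate and integrate: 2(√h − √h₀) = −(0.006318/A) t.
t = 2A(√h₀ − √h)/0.006318 = 2·2.629·(√4.668 − √1.111)/0.006318
  = 5.25800 × (2.16056 − 1.05404) / 0.006318 = 920.870 s.

920.9 s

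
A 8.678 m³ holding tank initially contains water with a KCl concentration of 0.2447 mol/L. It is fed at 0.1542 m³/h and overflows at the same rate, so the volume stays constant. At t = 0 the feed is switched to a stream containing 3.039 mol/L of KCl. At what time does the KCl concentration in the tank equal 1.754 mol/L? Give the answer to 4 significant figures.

43.72 h

Accumulation = in − out for the solute gives V dC/dt = Q(C_in − C), so τ = V/Q = 56.2776 h.
C(t) = C_in + (C₀ − C_in) e^(−t/τ). Set C = 1.754 and solve for t:
e^(−t/τ) = (C − C_in)/(C₀ − C_in) = (1.754 − 3.039)/(0.2447 − 3.039) = 0.459865
t = −τ ln(…) = 56.2776 × 0.776823 = 43.7177 h.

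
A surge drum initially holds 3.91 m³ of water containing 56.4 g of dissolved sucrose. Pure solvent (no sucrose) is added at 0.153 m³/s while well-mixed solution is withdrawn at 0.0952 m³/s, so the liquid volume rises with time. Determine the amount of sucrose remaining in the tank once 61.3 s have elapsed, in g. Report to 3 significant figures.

19.5 g

Total volume: dV/dt = Q_in − Q_out = 0.057800 m³/s, so V(t) = 3.91 + 0.057800 t and V(61.3) = 7.4531 m³.
No sucrose enters, so dm/dt = −Q_out · (m/V).
dm/m = −Q_out dt/(V₀ + 0.057800 t); integrating gives ln(m/m₀) = −(Q_out/(Q_in−Q_out)) ln(V/V₀).
m = m₀ (V₀/V)^(Q_out/(Q_in−Q_out)) = 56.4 × (3.91/7.4531)^(1.6471) = 19.491 g.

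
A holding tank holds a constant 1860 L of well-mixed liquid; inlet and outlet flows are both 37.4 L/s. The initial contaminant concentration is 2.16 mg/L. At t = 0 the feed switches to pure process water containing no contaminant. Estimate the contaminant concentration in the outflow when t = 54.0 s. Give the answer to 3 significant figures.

0.729 mg/L

Unsteady species balance (constant V, well mixed): V dC/dt = Q(C_in − C).
Time constant τ = V/Q = 1860/37.4 = 49.733 s.
Solution: C(t) = C_in + (C₀ − C_in) e^(−t/τ).
C(54.0) = 0 + (2.16 − 0)·e^(−54.0/49.733) = 0 + (2.1600)·0.33763 = 0.72928 mg/L.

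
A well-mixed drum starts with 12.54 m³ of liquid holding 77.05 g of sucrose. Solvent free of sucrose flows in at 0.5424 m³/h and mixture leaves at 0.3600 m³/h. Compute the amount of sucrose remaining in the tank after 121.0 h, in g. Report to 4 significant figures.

10.39 g

Let m(t) be the amount of sucrose. Volume: V(t) = V₀ + (Q_in − Q_out) t = 12.54 + 0.182400 t; V(121.0) = 34.6104 m³.
Solute balance: dm/dt = 0 − Q_out C = −Q_out m/V(t).
dm/m = −Q_out dt/(V₀ + 0.182400 t); integrating gives ln(m/m₀) = −(Q_out/(Q_in−Q_out)) ln(V/V₀).
m = m₀ (V₀/V)^(Q_out/(Q_in−Q_out)) = 77.05 × (12.54/34.6104)^(1.97368) = 10.3886 g.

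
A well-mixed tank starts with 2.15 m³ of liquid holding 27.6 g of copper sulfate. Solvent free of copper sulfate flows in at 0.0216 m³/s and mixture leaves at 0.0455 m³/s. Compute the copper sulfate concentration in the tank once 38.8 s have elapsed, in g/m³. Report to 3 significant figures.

Let m(t) be the amount of copper sulfate. Volume: V(t) = V₀ + (Q_in − Q_out) t = 2.15 − 0.023900 t; V(38.8) = 1.2227 m³.
Solute balance: dm/dt = 0 − Q_out C = −Q_out m/V(t).
dm/m = −Q_out dt/(V₀ − 0.023900 t); integrating gives ln(m/m₀) = −(Q_out/(Q_in−Q_out)) ln(V/V₀).
m = m₀ (V₀/V)^(Q_out/(Q_in−Q_out)) = 27.6 × (2.15/1.2227)^(-1.9038) = 9.4243 g.
C = m/V = 9.4243/1.2227 = 7.7079 g/m³.

7.71 g/m³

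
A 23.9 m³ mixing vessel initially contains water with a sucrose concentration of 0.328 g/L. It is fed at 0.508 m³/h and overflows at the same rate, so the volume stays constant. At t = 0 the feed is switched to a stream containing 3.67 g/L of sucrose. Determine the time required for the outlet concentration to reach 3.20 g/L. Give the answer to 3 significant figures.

Unsteady species balance (constant V, well mixed): V dC/dt = Q(C_in − C), so τ = V/Q = 47.047 h.
C(t) = C_in + (C₀ − C_in) e^(−t/τ). Set C = 3.20 and solve for t:
e^(−t/τ) = (C − C_in)/(C₀ − C_in) = (3.20 − 3.67)/(0.328 − 3.67) = 0.14063
t = −τ ln(…) = 47.047 × 1.9616 = 92.287 h.

92.3 h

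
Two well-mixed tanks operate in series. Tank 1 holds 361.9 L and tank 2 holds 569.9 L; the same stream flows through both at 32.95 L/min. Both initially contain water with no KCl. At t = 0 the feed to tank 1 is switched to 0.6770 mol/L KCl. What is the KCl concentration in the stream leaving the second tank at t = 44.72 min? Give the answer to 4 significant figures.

Time constants: τᵢ = Vᵢ/Q for each well-mixed tank.
τ₁ = 361.9/32.95 = 10.9833 min; τ₂ = 569.9/32.95 = 17.2959 min.
Tank 1: C₁ = C_in(1 − e^(−t/τ₁)). Tank 2 (τ₁ ≠ τ₂): C₂ = C_in[1 − (τ₁ e^(−t/τ₁) − τ₂ e^(−t/τ₂))/(τ₁ − τ₂)].
At t = 44.72: e^(−t/τ₁) = 0.0170495, e^(−t/τ₂) = 0.0753521.
C₂ = 0.6770·[1 − (10.9833·0.0170495 − 17.2959·0.0753521)/(-6.31259)] = 0.6770·0.823207 = 0.557311 mol/L.

0.5573 mol/L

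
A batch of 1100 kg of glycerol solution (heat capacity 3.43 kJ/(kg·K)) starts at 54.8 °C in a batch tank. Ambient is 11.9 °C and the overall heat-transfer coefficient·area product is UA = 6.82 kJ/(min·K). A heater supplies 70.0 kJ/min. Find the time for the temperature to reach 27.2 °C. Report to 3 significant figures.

1030 min

M c_p dT/dt = −UA(T − T_amb) + Q̇.
τ = M c_p/UA = 553.23 min; T_ss = T_amb + Q̇/UA = 11.9 + 70.0/6.82 = 22.164 °C.
T(t) = T_ss + (T₀ − T_ss)e^(−t/τ); set T = 27.2:
t = −τ ln[(T − T_ss)/(T₀ − T_ss)] = −553.23 · ln(0.15431) = 1033.9 min.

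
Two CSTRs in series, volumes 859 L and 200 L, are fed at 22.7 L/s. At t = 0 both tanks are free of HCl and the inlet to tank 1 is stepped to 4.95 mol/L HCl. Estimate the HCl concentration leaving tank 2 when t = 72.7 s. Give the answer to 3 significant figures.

Time constants: τᵢ = Vᵢ/Q for each well-mixed tank.
τ₁ = 859/22.7 = 37.841 s; τ₂ = 200/22.7 = 8.8106 s.
Tank 1: C₁ = C_in(1 − e^(−t/τ₁)). Tank 2 (τ₁ ≠ τ₂): C₂ = C_in[1 − (τ₁ e^(−t/τ₁) − τ₂ e^(−t/τ₂))/(τ₁ − τ₂)].
At t = 72.7: e^(−t/τ₁) = 0.14643, e^(−t/τ₂) = 0.00026088.
C₂ = 4.95·[1 − (37.841·0.14643 − 8.8106·0.00026088)/(29.031)] = 4.95·0.80920 = 4.0056 mol/L.

4.01 mol/L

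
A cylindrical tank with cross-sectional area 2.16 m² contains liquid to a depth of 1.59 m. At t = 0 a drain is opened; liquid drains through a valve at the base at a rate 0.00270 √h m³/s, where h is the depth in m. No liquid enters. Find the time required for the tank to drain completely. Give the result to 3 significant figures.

2020 s

Accumulation of liquid (constant cross-section A): A dh/dt = −0.00270 √h.
This is separable: 2 d(√h)/dt = −0.00270/A, so √h = √h₀ − (0.00270/(2A)) t.
Tank is empty when √h = 0: t_empty = 2A√h₀/0.00270.
t_empty = 2·2.16·√1.59/0.00270 = 4.3200·1.2610/0.00270 = 2017.5 s.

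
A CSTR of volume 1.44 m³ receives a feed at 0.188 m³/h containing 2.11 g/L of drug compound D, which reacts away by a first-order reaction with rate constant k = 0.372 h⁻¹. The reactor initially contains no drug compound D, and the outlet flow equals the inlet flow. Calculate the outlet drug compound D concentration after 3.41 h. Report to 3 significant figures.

V dC/dt = Q(C_in − C) − k V C.
This is linear with rate a = Q/V + k = 0.50256 h⁻¹.
C_ss = Q C_in/(Q + kV) = 0.54814 g/L; C(t) = C_ss + (C₀ − C_ss) e^(−a t).
C(3.41) = 0.54814 + (-0.54814)·e^(−0.50256·3.41) = 0.54814 + (-0.54814)·0.18020 = 0.44937 g/L.

0.449 g/L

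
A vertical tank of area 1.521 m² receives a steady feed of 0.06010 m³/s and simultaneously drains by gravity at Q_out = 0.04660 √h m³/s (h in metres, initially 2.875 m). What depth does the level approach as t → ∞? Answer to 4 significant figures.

1.663 m

Level balance: A dh/dt = 0.06010 − 0.04660 √h. Setting dh/dt = 0:
Q_in = 0.04660 √h_ss ⇒ √h_ss = 0.06010/0.04660 = 1.28970.
h_ss = 1.28970² = 1.66332 m. (Since h₀ = 2.875 m > h_ss, the level will fall toward this value.)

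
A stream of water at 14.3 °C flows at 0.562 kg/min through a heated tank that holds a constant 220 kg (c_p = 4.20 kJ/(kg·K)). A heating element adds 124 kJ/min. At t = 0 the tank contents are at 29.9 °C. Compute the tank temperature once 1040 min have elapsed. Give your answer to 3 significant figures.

64.2 °C

M c_p dT/dt = ṁ c_p (T_in − T) + Q̇.
Rearrange: dT/dt = (T_ss − T)/τ with τ = M/ṁ = 391.46 min and T_ss = T_in + Q̇/(ṁ c_p) = 66.833 °C.
T approaches T_ss exponentially: T(t) = T_ss + (T₀ − T_ss) e^(−t/τ).
T(1040) = 66.833 + (-36.933)·e^(−1040/391.46) = 66.833 + (-36.933)·0.070178 = 64.242 °C.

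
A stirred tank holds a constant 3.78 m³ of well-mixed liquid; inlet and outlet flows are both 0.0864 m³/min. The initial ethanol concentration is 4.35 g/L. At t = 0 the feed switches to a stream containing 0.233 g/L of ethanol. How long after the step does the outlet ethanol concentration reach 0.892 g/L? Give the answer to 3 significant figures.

80.2 min

Transient balance on the dissolved component: V dC/dt = Q(C_in − C), so τ = V/Q = 43.750 min.
C(t) = C_in + (C₀ − C_in) e^(−t/τ). Set C = 0.892 and solve for t:
e^(−t/τ) = (C − C_in)/(C₀ − C_in) = (0.892 − 0.233)/(4.35 − 0.233) = 0.16007
t = −τ ln(…) = 43.750 × 1.8322 = 80.157 min.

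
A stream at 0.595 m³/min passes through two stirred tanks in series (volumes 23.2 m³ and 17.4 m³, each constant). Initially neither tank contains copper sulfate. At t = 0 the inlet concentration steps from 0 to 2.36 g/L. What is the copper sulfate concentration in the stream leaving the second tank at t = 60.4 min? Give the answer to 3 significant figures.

Each tank obeys Vᵢ dCᵢ/dt = Q(Cᵢ₋₁ − Cᵢ), so τᵢ = Vᵢ/Q.
τ₁ = 23.2/0.595 = 38.992 min; τ₂ = 17.4/0.595 = 29.244 min.
Tank 1: C₁ = C_in(1 − e^(−t/τ₁)). Tank 2 (τ₁ ≠ τ₂): C₂ = C_in[1 − (τ₁ e^(−t/τ₁) − τ₂ e^(−t/τ₂))/(τ₁ − τ₂)].
At t = 60.4: e^(−t/τ₁) = 0.21245, e^(−t/τ₂) = 0.12677.
C₂ = 2.36·[1 − (38.992·0.21245 − 29.244·0.12677)/(9.7479)] = 2.36·0.53050 = 1.2520 g/L.

1.25 g/L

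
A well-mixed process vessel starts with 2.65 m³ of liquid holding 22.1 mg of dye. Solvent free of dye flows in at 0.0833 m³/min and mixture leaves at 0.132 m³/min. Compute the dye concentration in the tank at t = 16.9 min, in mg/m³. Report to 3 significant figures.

Total volume: dV/dt = Q_in − Q_out = -0.048700 m³/min, so V(t) = 2.65 − 0.048700 t and V(16.9) = 1.8270 m³.
Species balance (pure solvent in): dm/dt = −Q_out · m/V(t).
Separate: dm/m = −Q_out dt/V(t) ⇒ ln(m/m₀) = −(Q_out/(Q_in−Q_out)) ln(V/V₀).
m = m₀ (V₀/V)^(Q_out/(Q_in−Q_out)) = 22.1 × (2.65/1.8270)^(-2.7105) = 8.0651 mg.
C = m/V = 8.0651/1.8270 = 4.4145 mg/m³.

4.41 mg/m³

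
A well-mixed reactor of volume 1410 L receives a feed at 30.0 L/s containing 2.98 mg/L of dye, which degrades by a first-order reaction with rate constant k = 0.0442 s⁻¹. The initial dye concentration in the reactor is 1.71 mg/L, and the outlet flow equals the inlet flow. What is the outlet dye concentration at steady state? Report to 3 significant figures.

0.968 mg/L

V dC/dt = Q(C_in − C) − k V C.
At steady state: 0 = Q C_in − (Q + kV) C_ss, so C_ss = Q C_in/(Q + kV).
C_ss = 30.0·2.98/(30.0 + 0.0442·1410) = 89.400/92.322 = 0.96835 mg/L.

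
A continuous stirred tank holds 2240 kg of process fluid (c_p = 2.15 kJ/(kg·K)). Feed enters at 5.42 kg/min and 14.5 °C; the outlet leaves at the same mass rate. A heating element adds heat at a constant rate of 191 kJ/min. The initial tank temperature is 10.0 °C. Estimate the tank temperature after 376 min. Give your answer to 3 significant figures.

22.5 °C

Heat balance on the well-mixed liquid: M c_p dT/dt = ṁ c_p (T_in − T) + 191.
Rearrange: dT/dt = (T_ss − T)/τ with τ = M/ṁ = 413.28 min and T_ss = T_in + Q̇/(ṁ c_p) = 30.891 °C.
T approaches T_ss exponentially: T(t) = T_ss + (T₀ − T_ss) e^(−t/τ).
T(376) = 30.891 + (-20.891)·e^(−376/413.28) = 30.891 + (-20.891)·0.40261 = 22.480 °C.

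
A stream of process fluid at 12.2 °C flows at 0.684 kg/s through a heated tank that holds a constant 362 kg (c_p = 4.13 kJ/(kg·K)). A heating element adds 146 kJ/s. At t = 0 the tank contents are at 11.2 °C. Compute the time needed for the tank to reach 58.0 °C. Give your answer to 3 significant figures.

1160 s

M c_p dT/dt = ṁ c_p (T_in − T) + Q̇.
τ = M/ṁ = 529.24 s; T_ss = T_in + Q̇/(ṁ c_p) = 63.883 °C.
T(t) = T_ss + (T₀ − T_ss) e^(−t/τ). Set T = 58.0:
e^(−t/τ) = (58.0 − 63.883)/(11.2 − 63.883) = 0.11167
t = −529.24 · ln(0.11167) = 1160.2 s.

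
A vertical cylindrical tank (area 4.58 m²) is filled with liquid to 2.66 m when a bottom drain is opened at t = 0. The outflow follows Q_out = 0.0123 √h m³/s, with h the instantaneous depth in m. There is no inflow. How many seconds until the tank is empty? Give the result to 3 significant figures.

1210 s

Volume balance on the tank: A dh/dt = −0.0123 √h.
This is separable: 2 d(√h)/dt = −0.0123/A, so √h = √h₀ − (0.0123/(2A)) t.
Tank is empty when √h = 0: t_empty = 2A√h₀/0.0123.
t_empty = 2·4.58·√2.66/0.0123 = 9.1600·1.6310/0.0123 = 1214.6 s.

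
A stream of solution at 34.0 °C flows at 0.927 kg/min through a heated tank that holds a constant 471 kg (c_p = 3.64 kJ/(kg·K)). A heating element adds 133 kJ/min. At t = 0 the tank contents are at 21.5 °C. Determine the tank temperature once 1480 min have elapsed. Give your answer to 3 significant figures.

Heat balance on the well-mixed liquid: M c_p dT/dt = ṁ c_p (T_in − T) + 133.
τ = M/ṁ = 508.09 min; T_ss = T_in + Q̇/(ṁ c_p) = 34.0 + 133/(0.927·3.64) = 73.416 °C.
Integrating: T(t) = T_ss + (T₀ − T_ss) e^(−t/τ).
T(1480) = 73.416 + (-51.916)·e^(−1480/508.09) = 73.416 + (-51.916)·0.054320 = 70.596 °C.

70.6 °C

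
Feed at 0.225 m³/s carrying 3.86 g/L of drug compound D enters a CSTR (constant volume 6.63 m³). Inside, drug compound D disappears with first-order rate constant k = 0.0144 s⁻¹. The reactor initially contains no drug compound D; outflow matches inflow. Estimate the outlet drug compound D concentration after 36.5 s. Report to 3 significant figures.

2.25 g/L

V dC/dt = Q(C_in − C) − k V C.
This is linear with rate a = Q/V + k = 0.048337 s⁻¹.
C_ss = Q C_in/(Q + kV) = 2.7101 g/L; C(t) = C_ss + (C₀ − C_ss) e^(−a t).
C(36.5) = 2.7101 + (-2.7101)·e^(−0.048337·36.5) = 2.7101 + (-2.7101)·0.17131 = 2.2458 g/L.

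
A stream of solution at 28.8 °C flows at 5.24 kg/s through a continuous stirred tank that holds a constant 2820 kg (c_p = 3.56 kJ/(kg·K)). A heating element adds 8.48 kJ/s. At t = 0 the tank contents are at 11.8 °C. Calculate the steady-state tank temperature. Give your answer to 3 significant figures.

29.3 °C

Energy balance: M c_p dT/dt = ṁ c_p (T_in − T) + 8.48.
At steady state dT/dt = 0 ⇒ T_ss = T_in + Q̇/(ṁ c_p) = 28.8 + 8.48/(5.24·3.56) = 29.255 °C.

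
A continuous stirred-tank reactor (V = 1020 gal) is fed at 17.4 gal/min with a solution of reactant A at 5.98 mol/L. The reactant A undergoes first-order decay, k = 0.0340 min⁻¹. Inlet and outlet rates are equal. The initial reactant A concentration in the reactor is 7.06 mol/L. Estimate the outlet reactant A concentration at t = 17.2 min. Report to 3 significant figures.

Species balance: V dC/dt = Q C_in − Q C − k V C.
dC/dt = (Q/V) C_in − (Q/V + k) C; effective rate a = Q/V + k = 0.017059 + 0.0340 = 0.051059 min⁻¹.
C_ss = Q C_in/(Q + kV) = 1.9979 mol/L; C(t) = C_ss + (C₀ − C_ss) e^(−a t).
C(17.2) = 1.9979 + (5.0621)·e^(−0.051059·17.2) = 1.9979 + (5.0621)·0.41553 = 4.1013 mol/L.

4.10 mol/L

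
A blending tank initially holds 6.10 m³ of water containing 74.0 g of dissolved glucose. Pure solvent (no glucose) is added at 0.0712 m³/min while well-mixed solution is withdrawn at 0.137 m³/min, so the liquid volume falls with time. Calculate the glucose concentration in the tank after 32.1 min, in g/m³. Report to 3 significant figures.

7.66 g/m³

Let m(t) be the amount of glucose. Volume: V(t) = V₀ + (Q_in − Q_out) t = 6.10 − 0.065800 t; V(32.1) = 3.9878 m³.
Species balance (pure solvent in): dm/dt = −Q_out · m/V(t).
Separate: dm/m = −Q_out dt/V(t) ⇒ ln(m/m₀) = −(Q_out/(Q_in−Q_out)) ln(V/V₀).
m = m₀ (V₀/V)^(Q_out/(Q_in−Q_out)) = 74.0 × (6.10/3.9878)^(-2.0821) = 30.542 g.
C = m/V = 30.542/3.9878 = 7.6588 g/m³.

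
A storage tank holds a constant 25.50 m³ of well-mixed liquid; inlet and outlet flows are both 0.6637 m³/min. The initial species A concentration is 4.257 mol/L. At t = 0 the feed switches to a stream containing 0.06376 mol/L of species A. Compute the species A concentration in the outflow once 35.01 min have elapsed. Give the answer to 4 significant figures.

1.750 mol/L

Unsteady species balance (constant V, well mixed): V dC/dt = Q(C_in − C).
Rewrite as dC/dt + C/τ = C_in/τ, τ = V/Q = 38.4210 min.
This is linear first-order; C(t) = C_in + (C₀ − C_in) e^(−t/τ).
C(35.01) = 0.06376 + (4.257 − 0.06376)·e^(−35.01/38.4210) = 0.06376 + (4.19324)·0.402033 = 1.74958 mol/L.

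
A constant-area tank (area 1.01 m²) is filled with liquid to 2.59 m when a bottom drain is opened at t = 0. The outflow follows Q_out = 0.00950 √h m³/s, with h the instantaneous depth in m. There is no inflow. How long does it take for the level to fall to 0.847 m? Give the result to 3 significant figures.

A dh/dt = −Q_out = −0.00950 √h.
Separate and integrate: 2(√h − √h₀) = −(0.00950/A) t.
t = 2A(√h₀ − √h)/0.00950 = 2·1.01·(√2.59 − √0.847)/0.00950
  = 2.0200 × (1.6093 − 0.92033) / 0.00950 = 146.51 s.

147 s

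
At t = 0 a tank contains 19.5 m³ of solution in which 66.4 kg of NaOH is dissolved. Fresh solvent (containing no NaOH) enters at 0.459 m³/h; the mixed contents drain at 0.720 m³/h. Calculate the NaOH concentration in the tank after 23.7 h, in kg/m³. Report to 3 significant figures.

1.74 kg/m³

Let m(t) be the amount of NaOH. Volume: V(t) = V₀ + (Q_in − Q_out) t = 19.5 − 0.26100 t; V(23.7) = 13.314 m³.
No NaOH enters, so dm/dt = −Q_out · (m/V).
dm/m = −Q_out dt/(V₀ − 0.26100 t); integrating gives ln(m/m₀) = −(Q_out/(Q_in−Q_out)) ln(V/V₀).
m = m₀ (V₀/V)^(Q_out/(Q_in−Q_out)) = 66.4 × (19.5/13.314)^(-2.7586) = 23.175 kg.
C = m/V = 23.175/13.314 = 1.7406 kg/m³.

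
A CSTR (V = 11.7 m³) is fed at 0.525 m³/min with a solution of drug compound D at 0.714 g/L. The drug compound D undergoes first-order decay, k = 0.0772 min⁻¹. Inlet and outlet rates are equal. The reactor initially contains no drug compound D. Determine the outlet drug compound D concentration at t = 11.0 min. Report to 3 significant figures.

0.194 g/L

V dC/dt = Q(C_in − C) − k V C.
This is linear with rate a = Q/V + k = 0.12207 min⁻¹.
C_ss = Q C_in/(Q + kV) = 0.26246 g/L; C(t) = C_ss + (C₀ − C_ss) e^(−a t).
C(11.0) = 0.26246 + (-0.26246)·e^(−0.12207·11.0) = 0.26246 + (-0.26246)·0.26112 = 0.19392 g/L.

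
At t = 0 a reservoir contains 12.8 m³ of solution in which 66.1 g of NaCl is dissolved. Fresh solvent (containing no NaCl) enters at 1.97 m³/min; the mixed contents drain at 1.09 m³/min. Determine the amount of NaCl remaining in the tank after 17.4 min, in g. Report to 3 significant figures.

Total volume: dV/dt = Q_in − Q_out = 0.88000 m³/min, so V(t) = 12.8 + 0.88000 t and V(17.4) = 28.112 m³.
Solute balance: dm/dt = 0 − Q_out C = −Q_out m/V(t).
Separate: dm/m = −Q_out dt/V(t) ⇒ ln(m/m₀) = −(Q_out/(Q_in−Q_out)) ln(V/V₀).
m = m₀ (V₀/V)^(Q_out/(Q_in−Q_out)) = 66.1 × (12.8/28.112)^(1.2386) = 24.945 g.

24.9 g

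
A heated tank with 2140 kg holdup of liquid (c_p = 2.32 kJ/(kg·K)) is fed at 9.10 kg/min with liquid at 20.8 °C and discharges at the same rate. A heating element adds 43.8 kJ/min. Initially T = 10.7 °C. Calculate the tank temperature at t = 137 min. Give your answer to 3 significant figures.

M c_p dT/dt = ṁ c_p (T_in − T) + Q̇.
τ = M/ṁ = 235.16 min; T_ss = T_in + Q̇/(ṁ c_p) = 20.8 + 43.8/(9.10·2.32) = 22.875 °C.
Integrating: T(t) = T_ss + (T₀ − T_ss) e^(−t/τ).
T(137) = 22.875 + (-12.175)·e^(−137/235.16) = 22.875 + (-12.175)·0.55846 = 16.076 °C.

16.1 °C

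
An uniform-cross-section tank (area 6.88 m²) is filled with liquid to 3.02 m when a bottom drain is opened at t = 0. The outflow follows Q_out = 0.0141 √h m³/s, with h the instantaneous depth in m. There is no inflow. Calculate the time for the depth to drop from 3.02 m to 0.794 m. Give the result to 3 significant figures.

826 s

Mass balance (ρ constant): A dh/dt = −0.0141 √h.
Separate and integrate: 2(√h − √h₀) = −(0.0141/A) t.
t = 2A(√h₀ − √h)/0.0141 = 2·6.88·(√3.02 − √0.794)/0.0141
  = 13.760 × (1.7378 − 0.89107) / 0.0141 = 826.33 s.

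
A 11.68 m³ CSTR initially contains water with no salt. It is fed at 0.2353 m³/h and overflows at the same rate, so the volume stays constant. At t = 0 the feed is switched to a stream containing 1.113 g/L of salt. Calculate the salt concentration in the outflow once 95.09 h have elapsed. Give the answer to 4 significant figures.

0.9491 g/L

Unsteady species balance (constant V, well mixed): V dC/dt = Q(C_in − C).
Time constant τ = V/Q = 11.68/0.2353 = 49.6388 h.
This is linear first-order; C(t) = C_in + (C₀ − C_in) e^(−t/τ).
C(95.09) = 1.113 + (0 − 1.113)·e^(−95.09/49.6388) = 1.113 + (-1.11300)·0.147248 = 0.949113 g/L.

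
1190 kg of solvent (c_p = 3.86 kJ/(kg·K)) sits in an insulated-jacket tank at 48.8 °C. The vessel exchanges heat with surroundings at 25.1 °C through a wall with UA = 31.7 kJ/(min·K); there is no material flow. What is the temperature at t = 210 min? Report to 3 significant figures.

Heat balance on the well-mixed liquid: M c_p dT/dt = −UA(T − T_amb).
dT/dt = (T_ss − T)/τ with T_ss = T_amb = 25.100 °C, τ = M c_p/UA = 1190·3.86/31.7 = 144.90 min.
Solution: T(t) = T_ss + (T₀ − T_ss) e^(−t/τ).
T(210) = 25.100 + (23.700)·0.23475 = 30.663 °C.

30.7 °C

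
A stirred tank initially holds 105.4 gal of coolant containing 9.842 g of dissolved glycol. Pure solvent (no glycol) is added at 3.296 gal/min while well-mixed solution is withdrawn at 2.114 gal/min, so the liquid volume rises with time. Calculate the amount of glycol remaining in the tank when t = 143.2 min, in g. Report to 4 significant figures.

1.775 g

Let m(t) be the amount of glycol. Volume: V(t) = V₀ + (Q_in − Q_out) t = 105.4 + 1.18200 t; V(143.2) = 274.662 gal.
Species balance (pure solvent in): dm/dt = −Q_out · m/V(t).
Separate: dm/m = −Q_out dt/V(t) ⇒ ln(m/m₀) = −(Q_out/(Q_in−Q_out)) ln(V/V₀).
m = m₀ (V₀/V)^(Q_out/(Q_in−Q_out)) = 9.842 × (105.4/274.662)^(1.78849) = 1.77478 g.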